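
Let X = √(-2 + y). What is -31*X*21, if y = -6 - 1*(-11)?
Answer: -651*√3 ≈ -1127.6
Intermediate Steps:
y = 5 (y = -6 + 11 = 5)
X = √3 (X = √(-2 + 5) = √3 ≈ 1.7320)
-31*X*21 = -31*√3*21 = -651*√3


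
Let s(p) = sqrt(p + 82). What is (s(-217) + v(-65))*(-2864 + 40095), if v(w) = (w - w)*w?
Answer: 111693*I*sqrt(15) ≈ 4.3259e+5*I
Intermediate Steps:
v(w) = 0 (v(w) = 0*w = 0)
s(p) = sqrt(82 + p)
(s(-217) + v(-65))*(-2864 + 40095) = (sqrt(82 - 217) + 0)*(-2864 + 40095) = (sqrt(-135) + 0)*37231 = (3*I*sqrt(15) + 0)*37231 = (3*I*sqrt(15))*37231 = 111693*I*sqrt(15)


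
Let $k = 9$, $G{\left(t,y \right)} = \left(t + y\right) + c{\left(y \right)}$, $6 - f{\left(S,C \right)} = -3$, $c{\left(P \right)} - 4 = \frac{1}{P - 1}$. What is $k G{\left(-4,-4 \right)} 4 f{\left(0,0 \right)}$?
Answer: $- \frac{6804}{5} \approx -1360.8$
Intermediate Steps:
$c{\left(P \right)} = 4 + \frac{1}{-1 + P}$ ($c{\left(P \right)} = 4 + \frac{1}{P - 1} = 4 + \frac{1}{-1 + P}$)
$f{\left(S,C \right)} = 9$ ($f{\left(S,C \right)} = 6 - -3 = 6 + 3 = 9$)
$G{\left(t,y \right)} = t + y + \frac{-3 + 4 y}{-1 + y}$ ($G{\left(t,y \right)} = \left(t + y\right) + \frac{-3 + 4 y}{-1 + y} = t + y + \frac{-3 + 4 y}{-1 + y}$)
$k G{\left(-4,-4 \right)} 4 f{\left(0,0 \right)} = 9 \frac{-3 + 4 \left(-4\right) + \left(-1 - 4\right) \left(-4 - 4\right)}{-1 - 4} \cdot 4 \cdot 9 = 9 \frac{-3 - 16 - -40}{-5} \cdot 4 \cdot 9 = 9 - \frac{-3 - 16 + 40}{5} \cdot 4 \cdot 9 = 9 \left(- \frac{1}{5}\right) 21 \cdot 4 \cdot 9 = 9 \left(- \frac{21}{5}\right) 4 \cdot 9 = 9 \left(\left(- \frac{84}{5}\right) 9\right) = 9 \left(- \frac{756}{5}\right) = - \frac{6804}{5}$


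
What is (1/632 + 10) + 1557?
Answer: 990345/632 ≈ 1567.0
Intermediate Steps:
(1/632 + 10) + 1557 = 6321/632 + 1557 = 990345/632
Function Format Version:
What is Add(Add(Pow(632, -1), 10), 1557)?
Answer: Rational(990345, 632) ≈ 1567.0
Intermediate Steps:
Add(Add(Pow(632, -1), 10), 1557) = Add(Add(Rational(1, 632), 10), 1557) = Add(Rational(6321, 632), 1557) = Rational(990345, 632)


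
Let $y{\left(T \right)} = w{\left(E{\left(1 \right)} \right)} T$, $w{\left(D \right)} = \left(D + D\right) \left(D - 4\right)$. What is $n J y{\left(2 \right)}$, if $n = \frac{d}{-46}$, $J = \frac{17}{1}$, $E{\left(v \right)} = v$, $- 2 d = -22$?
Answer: $\frac{1122}{23} \approx 48.783$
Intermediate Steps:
$d = 11$ ($d = \left(- \frac{1}{2}\right) \left(-22\right) = 11$)
$w{\left(D \right)} = 2 D \left(-4 + D\right)$
$J = 17$ ($J = 17 \cdot 1 = 17$)
$n = - \frac{11}{46}$ ($n = \frac{11}{-46} = 11 \left(- \frac{1}{46}\right) = - \frac{11}{46} \approx -0.23913$)
$y{\left(T \right)} = - 6 T$ ($y{\left(T \right)} = 2 \cdot 1 \left(-4 + 1\right) T = 2 \cdot 1 \left(-3\right) T = - 6 T$)
$n J y{\left(2 \right)} = \left(- \frac{11}{46}\right) 17 \left(\left(-6\right) 2\right) = \left(- \frac{187}{46}\right) \left(-12\right) = \frac{1122}{23}$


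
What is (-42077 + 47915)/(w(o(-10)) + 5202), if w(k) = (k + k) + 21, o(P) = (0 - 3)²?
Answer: 1946/1747 ≈ 1.1139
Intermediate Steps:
o(P) = 9 (o(P) = (-3)² = 9)
w(k) = 21 + 2*k (w(k) = 2*k + 21 = 21 + 2*k)
(-42077 + 47915)/(w(o(-10)) + 5202) = (-42077 + 47915)/((21 + 2*9) + 5202) = 5838/((21 + 18) + 5202) = 5838/(39 + 5202) = 5838/5241 = 5838*(1/5241) = 1946/1747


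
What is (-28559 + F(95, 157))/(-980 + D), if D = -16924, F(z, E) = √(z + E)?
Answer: 28559/17904 - √7/2984 ≈ 1.5942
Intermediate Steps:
F(z, E) = √(E + z)
(-28559 + F(95, 157))/(-980 + D) = (-28559 + √(157 + 95))/(-980 - 16924) = (-28559 + √252)/(-17904) = (-28559 + 6*√7)*(-1/17904) = 28559/17904 - √7/2984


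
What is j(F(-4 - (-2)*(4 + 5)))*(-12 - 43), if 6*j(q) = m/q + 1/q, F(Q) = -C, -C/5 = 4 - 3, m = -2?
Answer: 11/6 ≈ 1.8333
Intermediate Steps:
C = -5 (C = -5*(4 - 3) = -5*1 = -5)
F(Q) = 5 (F(Q) = -1*(-5) = 5)
j(q) = -1/(6*q) (j(q) = (-2/q + 1/q)/6 = (-1/q)/6 = -1/(6*q))
j(F(-4 - (-2)*(4 + 5)))*(-12 - 43) = (-⅙/5)*(-12 - 43) = -⅙*⅕*(-55) = -1/30*(-55) = 11/6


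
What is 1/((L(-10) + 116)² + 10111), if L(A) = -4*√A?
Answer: I/(928*√10 + 23407*I) ≈ 4.2061e-5 + 5.2733e-6*I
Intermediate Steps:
1/((L(-10) + 116)² + 10111) = 1/((-4*I*√10 + 116)² + 10111) = 1/((116 - 4*I*√10)² + 10111) = 1/(10111 + (116 - 4*I*√10)²)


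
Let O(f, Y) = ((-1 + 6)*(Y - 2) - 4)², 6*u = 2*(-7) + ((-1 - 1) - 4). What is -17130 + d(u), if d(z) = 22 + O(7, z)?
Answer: -145508/9 ≈ -16168.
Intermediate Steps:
u = -10/3 (u = (2*(-7) + ((-1 - 1) - 4))/6 = (-14 + (-2 - 4))/6 = (-14 - 6)/6 = (⅙)*(-20) = -10/3 ≈ -3.3333)
O(f, Y) = (-14 + 5*Y)² (O(f, Y) = (5*(-2 + Y) - 4)² = ((-10 + 5*Y) - 4)² = (-14 + 5*Y)²)
d(z) = 22 + (-14 + 5*z)²
-17130 + d(u) = -17130 + (22 + (-14 + 5*(-10/3))²) = -17130 + (22 + (-14 - 50/3)²) = -17130 + (22 + (-92/3)²) = -17130 + (22 + 8464/9) = -17130 + 8662/9 = -145508/9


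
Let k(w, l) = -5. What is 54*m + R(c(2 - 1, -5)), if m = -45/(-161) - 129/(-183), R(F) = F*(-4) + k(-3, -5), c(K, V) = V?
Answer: 669387/9821 ≈ 68.159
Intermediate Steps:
R(F) = -5 - 4*F (R(F) = F*(-4) - 5 = -4*F - 5 = -5 - 4*F)
m = 9668/9821 (m = -45*(-1/161) - 129*(-1/183) = 45/161 + 43/61 = 9668/9821 ≈ 0.98442)
54*m + R(c(2 - 1, -5)) = 54*(9668/9821) + (-5 - 4*(-5)) = 522072/9821 + (-5 + 20) = 522072/9821 + 15 = 669387/9821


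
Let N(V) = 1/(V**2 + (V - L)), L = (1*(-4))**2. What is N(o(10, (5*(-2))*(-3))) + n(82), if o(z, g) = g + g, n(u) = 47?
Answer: 171269/3644 ≈ 47.000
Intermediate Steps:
L = 16 (L = (-4)**2 = 16)
o(z, g) = 2*g
N(V) = 1/(-16 + V + V**2) (N(V) = 1/(V**2 + (V - 1*16)) = 1/(V**2 + (V - 16)) = 1/(V**2 + (-16 + V)) = 1/(-16 + V + V**2))
N(o(10, (5*(-2))*(-3))) + n(82) = 1/(-16 + 2*((5*(-2))*(-3)) + (2*((5*(-2))*(-3)))**2) + 47 = 1/(-16 + 2*(-10*(-3)) + (2*(-10*(-3)))**2) + 47 = 1/(-16 + 2*30 + (2*30)**2) + 47 = 1/(-16 + 60 + 60**2) + 47 = 1/(-16 + 60 + 3600) + 47 = 1/3644 + 47 = 171269/3644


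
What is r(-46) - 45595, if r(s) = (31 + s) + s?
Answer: -45656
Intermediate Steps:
r(s) = 31 + 2*s
r(-46) - 45595 = (31 + 2*(-46)) - 45595 = (31 - 92) - 45595 = -61 - 45595 = -45656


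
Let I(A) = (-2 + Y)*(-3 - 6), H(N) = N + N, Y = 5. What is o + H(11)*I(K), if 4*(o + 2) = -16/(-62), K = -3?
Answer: -18474/31 ≈ -595.94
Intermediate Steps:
H(N) = 2*N
o = -60/31 (o = -2 + (-16/(-62))/4 = -2 + (-16*(-1/62))/4 = -2 + (¼)*(8/31) = -2 + 2/31 = -60/31 ≈ -1.9355)
I(A) = -27 (I(A) = (-2 + 5)*(-3 - 6) = 3*(-9) = -27)
o + H(11)*I(K) = -60/31 + (2*11)*(-27) = -60/31 + 22*(-27) = -60/31 - 594 = -18474/31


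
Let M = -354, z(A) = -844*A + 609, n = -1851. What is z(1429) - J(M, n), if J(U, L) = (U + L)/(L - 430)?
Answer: -2749672432/2281 ≈ -1.2055e+6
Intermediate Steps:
z(A) = 609 - 844*A
J(U, L) = (L + U)/(-430 + L)
z(1429) - J(M, n) = (609 - 844*1429) - (-1851 - 354)/(-430 - 1851) = (609 - 1206076) - (-2205)/(-2281) = -1205467 - (-1)*(-2205)/2281 = -1205467 - 1*2205/2281 = -1205467 - 2205/2281 = -2749672432/2281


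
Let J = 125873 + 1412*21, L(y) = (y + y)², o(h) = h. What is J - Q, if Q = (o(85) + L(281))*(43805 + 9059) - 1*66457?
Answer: -16701048674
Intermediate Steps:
L(y) = 4*y² (L(y) = (2*y)² = 4*y²)
Q = 16701204199 (Q = (85 + 4*281²)*(43805 + 9059) - 1*66457 = (85 + 4*78961)*52864 - 66457 = (85 + 315844)*52864 - 66457 = 315929*52864 - 66457 = 16701270656 - 66457 = 16701204199)
J = 155525 (J = 125873 + 29652 = 155525)
J - Q = 155525 - 1*16701204199 = 155525 - 16701204199 = -16701048674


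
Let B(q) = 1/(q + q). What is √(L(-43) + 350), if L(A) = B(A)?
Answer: √2588514/86 ≈ 18.708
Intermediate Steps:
B(q) = 1/(2*q)
L(A) = 1/(2*A)
√(L(-43) + 350) = √((½)/(-43) + 350) = √((½)*(-1/43) + 350) = √(-1/86 + 350) = √(30099/86) = √2588514/86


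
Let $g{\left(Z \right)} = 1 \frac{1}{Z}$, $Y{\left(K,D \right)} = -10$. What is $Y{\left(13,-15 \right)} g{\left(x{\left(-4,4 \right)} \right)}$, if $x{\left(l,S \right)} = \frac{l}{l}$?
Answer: $-10$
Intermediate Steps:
$x{\left(l,S \right)} = 1$
$g{\left(Z \right)} = \frac{1}{Z}$
$Y{\left(13,-15 \right)} g{\left(x{\left(-4,4 \right)} \right)} = - \frac{10}{1} = \left(-10\right) 1 = -10$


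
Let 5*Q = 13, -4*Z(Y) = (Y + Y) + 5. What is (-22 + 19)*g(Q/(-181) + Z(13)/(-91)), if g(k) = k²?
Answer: -1631886987/108517536400 ≈ -0.015038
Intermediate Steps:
Z(Y) = -5/4 - Y/2 (Z(Y) = -((Y + Y) + 5)/4 = -(2*Y + 5)/4 = -(5 + 2*Y)/4 = -5/4 - Y/2)
Q = 13/5 (Q = (⅕)*13 = 13/5 ≈ 2.6000)
(-22 + 19)*g(Q/(-181) + Z(13)/(-91)) = (-22 + 19)*((13/5)/(-181) + (-5/4 - ½*13)/(-91))² = -3*((13/5)*(-1/181) + (-5/4 - 13/2)*(-1/91))² = -3*(-13/905 - 31/4*(-1/91))² = -3*(-13/905 + 31/364)² = -3*(23323/329420)² = -3*543962329/108517536400 = -1631886987/108517536400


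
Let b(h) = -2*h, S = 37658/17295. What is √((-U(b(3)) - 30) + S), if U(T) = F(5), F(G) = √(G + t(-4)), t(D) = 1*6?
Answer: √(-8322215640 - 299117025*√11)/17295 ≈ 5.5803*I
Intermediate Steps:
t(D) = 6
S = 37658/17295 (S = 37658*(1/17295) = 37658/17295 ≈ 2.1774)
F(G) = √(6 + G) (F(G) = √(G + 6) = √(6 + G))
U(T) = √11 (U(T) = √(6 + 5) = √11)
√((-U(b(3)) - 30) + S) = √((-√11 - 30) + 37658/17295) = √((-30 - √11) + 37658/17295) = √(-481192/17295 - √11)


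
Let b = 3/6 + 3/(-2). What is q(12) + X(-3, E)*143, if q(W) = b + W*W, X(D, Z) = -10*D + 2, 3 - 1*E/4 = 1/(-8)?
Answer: 4719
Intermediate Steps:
b = -1 (b = 3*(⅙) + 3*(-½) = ½ - 3/2 = -1)
E = 25/2 (E = 12 - 4/(-8) = 12 - 4*(-⅛) = 12 + ½ = 25/2 ≈ 12.500)
X(D, Z) = 2 - 10*D
q(W) = -1 + W² (q(W) = -1 + W*W = -1 + W²)
q(12) + X(-3, E)*143 = (-1 + 12²) + (2 - 10*(-3))*143 = (-1 + 144) + (2 + 30)*143 = 143 + 32*143 = 143 + 4576 = 4719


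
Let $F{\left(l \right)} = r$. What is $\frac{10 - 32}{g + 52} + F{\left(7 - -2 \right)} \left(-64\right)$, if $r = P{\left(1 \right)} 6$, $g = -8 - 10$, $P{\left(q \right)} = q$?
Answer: $- \frac{6539}{17} \approx -384.65$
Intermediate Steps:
$g = -18$ ($g = -8 - 10 = -18$)
$r = 6$ ($r = 1 \cdot 6 = 6$)
$F{\left(l \right)} = 6$
$\frac{10 - 32}{g + 52} + F{\left(7 - -2 \right)} \left(-64\right) = \frac{10 - 32}{-18 + 52} + 6 \left(-64\right) = - \frac{22}{34} - 384 = \left(-22\right) \frac{1}{34} - 384 = - \frac{11}{17} - 384 = - \frac{6539}{17}$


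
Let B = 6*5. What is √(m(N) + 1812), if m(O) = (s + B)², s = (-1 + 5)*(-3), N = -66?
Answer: 2*√534 ≈ 46.217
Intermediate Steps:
B = 30
s = -12 (s = 4*(-3) = -12)
m(O) = 324 (m(O) = (-12 + 30)² = 18² = 324)
√(m(N) + 1812) = √(324 + 1812) = √2136 = 2*√534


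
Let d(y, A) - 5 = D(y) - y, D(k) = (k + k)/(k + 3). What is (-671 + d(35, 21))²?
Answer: 176464656/361 ≈ 4.8882e+5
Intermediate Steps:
D(k) = 2*k/(3 + k) (D(k) = (2*k)/(3 + k) = 2*k/(3 + k))
d(y, A) = 5 - y + 2*y/(3 + y) (d(y, A) = 5 + (2*y/(3 + y) - y) = 5 + (-y + 2*y/(3 + y)) = 5 - y + 2*y/(3 + y))
(-671 + d(35, 21))² = (-671 + (15 - 1*35² + 4*35)/(3 + 35))² = (-671 + (15 - 1*1225 + 140)/38)² = (-671 + (15 - 1225 + 140)/38)² = (-671 + (1/38)*(-1070))² = (-671 - 535/19)² = (-13284/19)² = 176464656/361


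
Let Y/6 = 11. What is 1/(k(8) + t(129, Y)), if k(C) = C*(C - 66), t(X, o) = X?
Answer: -1/335 ≈ -0.0029851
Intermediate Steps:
Y = 66 (Y = 6*11 = 66)
k(C) = C*(-66 + C)
1/(k(8) + t(129, Y)) = 1/(8*(-66 + 8) + 129) = 1/(8*(-58) + 129) = 1/(-464 + 129) = 1/(-335) = -1/335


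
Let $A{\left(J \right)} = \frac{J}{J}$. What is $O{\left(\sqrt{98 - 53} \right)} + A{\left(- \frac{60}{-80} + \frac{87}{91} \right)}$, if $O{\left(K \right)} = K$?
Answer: $1 + 3 \sqrt{5} \approx 7.7082$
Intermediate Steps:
$A{\left(J \right)} = 1$
$O{\left(\sqrt{98 - 53} \right)} + A{\left(- \frac{60}{-80} + \frac{87}{91} \right)} = \sqrt{98 - 53} + 1 = \sqrt{45} + 1 = 3 \sqrt{5} + 1 = 1 + 3 \sqrt{5}$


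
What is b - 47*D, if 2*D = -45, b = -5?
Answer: 2105/2 ≈ 1052.5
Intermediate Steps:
D = -45/2 (D = (1/2)*(-45) = -45/2 ≈ -22.500)
b - 47*D = -5 - 47*(-45/2) = -5 + 2115/2 = 2105/2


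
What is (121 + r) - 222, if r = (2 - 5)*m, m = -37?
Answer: 10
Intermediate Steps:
r = 111 (r = (2 - 5)*(-37) = -3*(-37) = 111)
(121 + r) - 222 = (121 + 111) - 222 = 232 - 222 = 10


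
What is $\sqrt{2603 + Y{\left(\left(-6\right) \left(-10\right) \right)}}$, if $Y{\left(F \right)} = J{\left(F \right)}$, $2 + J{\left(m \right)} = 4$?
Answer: $\sqrt{2605} \approx 51.039$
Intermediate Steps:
$J{\left(m \right)} = 2$ ($J{\left(m \right)} = -2 + 4 = 2$)
$Y{\left(F \right)} = 2$
$\sqrt{2603 + Y{\left(\left(-6\right) \left(-10\right) \right)}} = \sqrt{2603 + 2} = \sqrt{2605}$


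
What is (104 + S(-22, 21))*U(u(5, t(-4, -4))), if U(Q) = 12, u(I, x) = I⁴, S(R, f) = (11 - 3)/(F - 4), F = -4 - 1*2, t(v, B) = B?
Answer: 6192/5 ≈ 1238.4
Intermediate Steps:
F = -6 (F = -4 - 2 = -6)
S(R, f) = -⅘ (S(R, f) = (11 - 3)/(-6 - 4) = 8/(-10) = 8*(-⅒) = -⅘)
(104 + S(-22, 21))*U(u(5, t(-4, -4))) = (104 - ⅘)*12 = (516/5)*12 = 6192/5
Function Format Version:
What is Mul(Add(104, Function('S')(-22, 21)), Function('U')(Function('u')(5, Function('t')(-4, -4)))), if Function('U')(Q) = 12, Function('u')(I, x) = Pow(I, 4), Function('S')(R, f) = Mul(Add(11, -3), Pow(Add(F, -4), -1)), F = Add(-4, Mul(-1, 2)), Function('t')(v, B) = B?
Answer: Rational(6192, 5) ≈ 1238.4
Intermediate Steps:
F = -6 (F = Add(-4, -2) = -6)
Function('S')(R, f) = Rational(-4, 5) (Function('S')(R, f) = Mul(Add(11, -3), Pow(Add(-6, -4), -1)) = Mul(8, Pow(-10, -1)) = Mul(8, Rational(-1, 10)) = Rational(-4, 5))
Mul(Add(104, Function('S')(-22, 21)), Function('U')(Function('u')(5, Function('t')(-4, -4)))) = Mul(Add(104, Rational(-4, 5)), 12) = Mul(Rational(516, 5), 12) = Rational(6192, 5)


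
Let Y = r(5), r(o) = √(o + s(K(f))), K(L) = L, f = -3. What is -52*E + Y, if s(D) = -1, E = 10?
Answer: -518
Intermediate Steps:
r(o) = √(-1 + o) (r(o) = √(o - 1) = √(-1 + o))
Y = 2 (Y = √(-1 + 5) = √4 = 2)
-52*E + Y = -52*10 + 2 = -520 + 2 = -518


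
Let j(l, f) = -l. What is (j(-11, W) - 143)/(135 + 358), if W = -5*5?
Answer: -132/493 ≈ -0.26775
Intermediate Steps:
W = -25
(j(-11, W) - 143)/(135 + 358) = (-1*(-11) - 143)/(135 + 358) = (11 - 143)/493 = -132*1/493 = -132/493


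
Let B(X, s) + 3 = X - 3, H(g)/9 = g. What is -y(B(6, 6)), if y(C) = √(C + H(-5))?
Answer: -3*I*√5 ≈ -6.7082*I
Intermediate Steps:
H(g) = 9*g
B(X, s) = -6 + X (B(X, s) = -3 + (X - 3) = -3 + (-3 + X) = -6 + X)
y(C) = √(-45 + C) (y(C) = √(C + 9*(-5)) = √(C - 45) = √(-45 + C))
-y(B(6, 6)) = -√(-45 + (-6 + 6)) = -√(-45 + 0) = -√(-45) = -3*I*√5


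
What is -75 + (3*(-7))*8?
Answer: -243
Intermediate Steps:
-75 + (3*(-7))*8 = -75 - 21*8 = -75 - 168 = -243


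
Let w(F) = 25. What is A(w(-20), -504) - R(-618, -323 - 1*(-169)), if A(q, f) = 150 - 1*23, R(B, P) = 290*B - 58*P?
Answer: 170415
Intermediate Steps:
R(B, P) = -58*P + 290*B
A(q, f) = 127 (A(q, f) = 150 - 23 = 127)
A(w(-20), -504) - R(-618, -323 - 1*(-169)) = 127 - (-58*(-323 - 1*(-169)) + 290*(-618)) = 127 - (-58*(-323 + 169) - 179220) = 127 - (-58*(-154) - 179220) = 127 - (8932 - 179220) = 127 - 1*(-170288) = 127 + 170288 = 170415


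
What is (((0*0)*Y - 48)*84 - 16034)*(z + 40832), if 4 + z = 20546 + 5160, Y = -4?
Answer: -1335071244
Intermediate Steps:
z = 25702 (z = -4 + (20546 + 5160) = -4 + 25706 = 25702)
(((0*0)*Y - 48)*84 - 16034)*(z + 40832) = (((0*0)*(-4) - 48)*84 - 16034)*(25702 + 40832) = ((0*(-4) - 48)*84 - 16034)*66534 = ((0 - 48)*84 - 16034)*66534 = (-48*84 - 16034)*66534 = (-4032 - 16034)*66534 = -20066*66534 = -1335071244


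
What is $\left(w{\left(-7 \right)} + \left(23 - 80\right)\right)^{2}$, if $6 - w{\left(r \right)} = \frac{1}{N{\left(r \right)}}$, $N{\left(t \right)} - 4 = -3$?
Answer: $2704$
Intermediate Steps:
$N{\left(t \right)} = 1$ ($N{\left(t \right)} = 4 - 3 = 1$)
$w{\left(r \right)} = 5$ ($w{\left(r \right)} = 6 - 1^{-1} = 6 - 1 = 5$)
$\left(w{\left(-7 \right)} + \left(23 - 80\right)\right)^{2} = \left(5 + \left(23 - 80\right)\right)^{2} = \left(5 - 57\right)^{2} = \left(-52\right)^{2} = 2704$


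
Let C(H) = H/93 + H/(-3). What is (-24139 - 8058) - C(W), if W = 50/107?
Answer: -106796949/3317 ≈ -32197.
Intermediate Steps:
W = 50/107 (W = 50*(1/107) = 50/107 ≈ 0.46729)
C(H) = -10*H/31 (C(H) = H*(1/93) + H*(-⅓) = H/93 - H/3 = -10*H/31)
(-24139 - 8058) - C(W) = (-24139 - 8058) - (-10)*50/(31*107) = -32197 - 1*(-500/3317) = -32197 + 500/3317 = -106796949/3317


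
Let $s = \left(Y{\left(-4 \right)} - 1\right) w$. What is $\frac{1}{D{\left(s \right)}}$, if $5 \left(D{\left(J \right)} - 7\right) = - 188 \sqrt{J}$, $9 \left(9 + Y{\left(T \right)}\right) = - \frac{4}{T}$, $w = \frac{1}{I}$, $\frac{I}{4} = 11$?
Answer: $\frac{17325}{907679} + \frac{1410 i \sqrt{979}}{907679} \approx 0.019087 + 0.048605 i$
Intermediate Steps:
$I = 44$ ($I = 4 \cdot 11 = 44$)
$w = \frac{1}{44} \approx 0.022727$
$Y{\left(T \right)} = -9 - \frac{4}{9 T}$ ($Y{\left(T \right)} = -9 + \frac{\left(-4\right) \frac{1}{T}}{9} = -9 - \frac{4}{9 T}$)
$s = - \frac{89}{396}$ ($s = \left(\left(-9 - \frac{4}{9 \left(-4\right)}\right) - 1\right) \frac{1}{44} = \left(\left(-9 - - \frac{1}{9}\right) - 1\right) \frac{1}{44} = \left(\left(-9 + \frac{1}{9}\right) - 1\right) \frac{1}{44} = \left(- \frac{80}{9} - 1\right) \frac{1}{44} = \left(- \frac{89}{9}\right) \frac{1}{44} = - \frac{89}{396} \approx -0.22475$)
$D{\left(J \right)} = 7 - \frac{188 \sqrt{J}}{5}$ ($D{\left(J \right)} = 7 + \frac{\left(-188\right) \sqrt{J}}{5} = 7 - \frac{188 \sqrt{J}}{5}$)
$\frac{1}{D{\left(s \right)}} = \frac{1}{7 - \frac{188 \sqrt{- \frac{89}{396}}}{5}} = \frac{1}{7 - \frac{188 \frac{i \sqrt{979}}{66}}{5}} = \frac{1}{7 - \frac{94 i \sqrt{979}}{165}}$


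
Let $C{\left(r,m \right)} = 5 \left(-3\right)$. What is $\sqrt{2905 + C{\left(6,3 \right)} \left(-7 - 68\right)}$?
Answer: $\sqrt{4030} \approx 63.482$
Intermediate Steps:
$C{\left(r,m \right)} = -15$
$\sqrt{2905 + C{\left(6,3 \right)} \left(-7 - 68\right)} = \sqrt{2905 - 15 \left(-7 - 68\right)} = \sqrt{2905 - -1125} = \sqrt{2905 + 1125} = \sqrt{4030}$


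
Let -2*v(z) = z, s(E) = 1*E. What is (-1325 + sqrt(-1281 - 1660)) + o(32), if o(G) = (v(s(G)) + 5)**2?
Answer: -1204 + I*sqrt(2941) ≈ -1204.0 + 54.231*I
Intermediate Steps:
s(E) = E
v(z) = -z/2
o(G) = (5 - G/2)**2 (o(G) = (-G/2 + 5)**2 = (5 - G/2)**2)
(-1325 + sqrt(-1281 - 1660)) + o(32) = (-1325 + sqrt(-1281 - 1660)) + (-10 + 32)**2/4 = (-1325 + sqrt(-2941)) + (1/4)*22**2 = (-1325 + I*sqrt(2941)) + (1/4)*484 = (-1325 + I*sqrt(2941)) + 121 = -1204 + I*sqrt(2941)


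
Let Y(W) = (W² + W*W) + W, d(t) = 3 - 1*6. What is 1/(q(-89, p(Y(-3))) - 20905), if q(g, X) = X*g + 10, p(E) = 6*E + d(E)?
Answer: -1/28638 ≈ -3.4919e-5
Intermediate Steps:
d(t) = -3 (d(t) = 3 - 6 = -3)
Y(W) = W + 2*W² (Y(W) = (W² + W²) + W = 2*W² + W = W + 2*W²)
p(E) = -3 + 6*E (p(E) = 6*E - 3 = -3 + 6*E)
q(g, X) = 10 + X*g
1/(q(-89, p(Y(-3))) - 20905) = 1/((10 + (-3 + 6*(-3*(1 + 2*(-3))))*(-89)) - 20905) = 1/((10 + (-3 + 6*(-3*(1 - 6)))*(-89)) - 20905) = 1/((10 + (-3 + 6*(-3*(-5)))*(-89)) - 20905) = 1/((10 + (-3 + 6*15)*(-89)) - 20905) = 1/((10 + (-3 + 90)*(-89)) - 20905) = 1/((10 + 87*(-89)) - 20905) = 1/((10 - 7743) - 20905) = 1/(-7733 - 20905) = 1/(-28638) = -1/28638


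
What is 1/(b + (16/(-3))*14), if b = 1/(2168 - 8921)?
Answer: -2251/168075 ≈ -0.013393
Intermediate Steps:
b = -1/6753 (b = 1/(-6753) = -1/6753 ≈ -0.00014808)
1/(b + (16/(-3))*14) = 1/(-1/6753 + (16/(-3))*14) = 1/(-1/6753 - ⅓*16*14) = 1/(-1/6753 - 16/3*14) = 1/(-1/6753 - 224/3) = 1/(-168075/2251) = -2251/168075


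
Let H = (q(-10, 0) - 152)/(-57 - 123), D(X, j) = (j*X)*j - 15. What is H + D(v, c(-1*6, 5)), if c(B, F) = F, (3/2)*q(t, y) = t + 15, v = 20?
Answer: 131173/270 ≈ 485.83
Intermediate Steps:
q(t, y) = 10 + 2*t/3 (q(t, y) = 2*(t + 15)/3 = 2*(15 + t)/3 = 10 + 2*t/3)
D(X, j) = -15 + X*j**2 (D(X, j) = (X*j)*j - 15 = X*j**2 - 15 = -15 + X*j**2)
H = 223/270 (H = ((10 + (2/3)*(-10)) - 152)/(-57 - 123) = ((10 - 20/3) - 152)/(-180) = (10/3 - 152)*(-1/180) = -446/3*(-1/180) = 223/270 ≈ 0.82593)
H + D(v, c(-1*6, 5)) = 223/270 + (-15 + 20*5**2) = 223/270 + (-15 + 20*25) = 223/270 + (-15 + 500) = 223/270 + 485 = 131173/270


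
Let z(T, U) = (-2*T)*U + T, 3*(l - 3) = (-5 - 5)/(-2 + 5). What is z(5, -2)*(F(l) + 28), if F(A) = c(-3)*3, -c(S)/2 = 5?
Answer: -50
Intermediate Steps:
c(S) = -10 (c(S) = -2*5 = -10)
l = 17/9 (l = 3 + ((-5 - 5)/(-2 + 5))/3 = 3 + (-10/3)/3 = 3 + (-10*1/3)/3 = 3 + (1/3)*(-10/3) = 3 - 10/9 = 17/9 ≈ 1.8889)
z(T, U) = T - 2*T*U (z(T, U) = -2*T*U + T = T - 2*T*U)
F(A) = -30 (F(A) = -10*3 = -30)
z(5, -2)*(F(l) + 28) = (5*(1 - 2*(-2)))*(-30 + 28) = (5*(1 + 4))*(-2) = (5*5)*(-2) = 25*(-2) = -50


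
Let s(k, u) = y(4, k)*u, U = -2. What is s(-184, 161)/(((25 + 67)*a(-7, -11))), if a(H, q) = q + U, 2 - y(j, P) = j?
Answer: 7/26 ≈ 0.26923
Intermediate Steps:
y(j, P) = 2 - j
a(H, q) = -2 + q (a(H, q) = q - 2 = -2 + q)
s(k, u) = -2*u (s(k, u) = (2 - 1*4)*u = (2 - 4)*u = -2*u)
s(-184, 161)/(((25 + 67)*a(-7, -11))) = (-2*161)/(((25 + 67)*(-2 - 11))) = -322/(92*(-13)) = -322/(-1196) = -322*(-1/1196) = 7/26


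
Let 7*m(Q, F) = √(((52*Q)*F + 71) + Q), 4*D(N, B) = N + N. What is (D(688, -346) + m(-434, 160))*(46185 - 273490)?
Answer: -78192920 - 227305*I*√3611243/7 ≈ -7.8193e+7 - 6.1708e+7*I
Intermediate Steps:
D(N, B) = N/2 (D(N, B) = (N + N)/4 = (2*N)/4 = N/2)
m(Q, F) = √(71 + Q + 52*F*Q)/7 (m(Q, F) = √(((52*Q)*F + 71) + Q)/7 = √((52*F*Q + 71) + Q)/7 = √((71 + 52*F*Q) + Q)/7 = √(71 + Q + 52*F*Q)/7)
(D(688, -346) + m(-434, 160))*(46185 - 273490) = ((½)*688 + √(71 - 434 + 52*160*(-434))/7)*(46185 - 273490) = (344 + √(71 - 434 - 3610880)/7)*(-227305) = (344 + √(-3611243)/7)*(-227305) = (344 + (I*√3611243)/7)*(-227305) = (344 + I*√3611243/7)*(-227305) = -78192920 - 227305*I*√3611243/7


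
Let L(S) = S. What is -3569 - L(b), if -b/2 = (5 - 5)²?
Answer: -3569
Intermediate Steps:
b = 0 (b = -2*(5 - 5)² = -2*0² = -2*0 = 0)
-3569 - L(b) = -3569 - 1*0 = -3569 + 0 = -3569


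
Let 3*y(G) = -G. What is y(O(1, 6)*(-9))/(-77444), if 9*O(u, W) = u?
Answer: -1/232332 ≈ -4.3042e-6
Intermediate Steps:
O(u, W) = u/9
y(G) = -G/3 (y(G) = (-G)/3 = -G/3)
y(O(1, 6)*(-9))/(-77444) = -(⅑)*1*(-9)/3/(-77444) = -(-9)/27*(-1/77444) = -⅓*(-1)*(-1/77444) = (⅓)*(-1/77444) = -1/232332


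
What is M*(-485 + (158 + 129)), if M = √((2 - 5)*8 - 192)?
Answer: -1188*I*√6 ≈ -2910.0*I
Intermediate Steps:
M = 6*I*√6 (M = √(-3*8 - 192) = √(-24 - 192) = √(-216) = 6*I*√6 ≈ 14.697*I)
M*(-485 + (158 + 129)) = (6*I*√6)*(-485 + (158 + 129)) = (6*I*√6)*(-485 + 287) = (6*I*√6)*(-198) = -1188*I*√6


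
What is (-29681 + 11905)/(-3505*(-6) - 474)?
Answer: -4444/5139 ≈ -0.86476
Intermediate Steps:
(-29681 + 11905)/(-3505*(-6) - 474) = -17776/(21030 - 474) = -17776/20556 = -17776*1/20556 = -4444/5139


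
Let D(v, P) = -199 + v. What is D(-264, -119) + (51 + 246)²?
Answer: 87746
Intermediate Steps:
D(-264, -119) + (51 + 246)² = (-199 - 264) + (51 + 246)² = -463 + 297² = -463 + 88209 = 87746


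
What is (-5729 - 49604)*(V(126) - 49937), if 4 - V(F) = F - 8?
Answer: 2769471983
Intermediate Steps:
V(F) = 12 - F (V(F) = 4 - (F - 8) = 4 - (-8 + F) = 4 + (8 - F) = 12 - F)
(-5729 - 49604)*(V(126) - 49937) = (-5729 - 49604)*((12 - 1*126) - 49937) = -55333*((12 - 126) - 49937) = -55333*(-114 - 49937) = -55333*(-50051) = 2769471983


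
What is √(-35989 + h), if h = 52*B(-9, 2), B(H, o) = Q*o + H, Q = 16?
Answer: I*√34793 ≈ 186.53*I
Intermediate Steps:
B(H, o) = H + 16*o (B(H, o) = 16*o + H = H + 16*o)
h = 1196 (h = 52*(-9 + 16*2) = 52*(-9 + 32) = 52*23 = 1196)
√(-35989 + h) = √(-35989 + 1196) = √(-34793) = I*√34793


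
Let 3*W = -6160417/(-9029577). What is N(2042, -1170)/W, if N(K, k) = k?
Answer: -31693815270/6160417 ≈ -5144.8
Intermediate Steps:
W = 6160417/27088731 (W = (-6160417/(-9029577))/3 = (-6160417*(-1/9029577))/3 = (⅓)*(6160417/9029577) = 6160417/27088731 ≈ 0.22742)
N(2042, -1170)/W = -1170/6160417/27088731 = -1170*27088731/6160417 = -31693815270/6160417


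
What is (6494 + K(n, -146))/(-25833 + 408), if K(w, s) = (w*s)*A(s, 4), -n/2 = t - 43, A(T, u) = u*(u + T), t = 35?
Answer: -1333342/25425 ≈ -52.442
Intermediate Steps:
A(T, u) = u*(T + u)
n = 16 (n = -2*(35 - 43) = -2*(-8) = 16)
K(w, s) = s*w*(16 + 4*s) (K(w, s) = (w*s)*(4*(s + 4)) = (s*w)*(4*(4 + s)) = (s*w)*(16 + 4*s) = s*w*(16 + 4*s))
(6494 + K(n, -146))/(-25833 + 408) = (6494 + 4*(-146)*16*(4 - 146))/(-25833 + 408) = (6494 + 4*(-146)*16*(-142))/(-25425) = (6494 + 1326848)*(-1/25425) = 1333342*(-1/25425) = -1333342/25425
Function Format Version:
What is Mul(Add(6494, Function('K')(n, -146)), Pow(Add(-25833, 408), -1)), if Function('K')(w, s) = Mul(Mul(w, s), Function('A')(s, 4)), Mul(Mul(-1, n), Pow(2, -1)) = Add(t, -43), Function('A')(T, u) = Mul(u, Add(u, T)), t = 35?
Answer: Rational(-1333342, 25425) ≈ -52.442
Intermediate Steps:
Function('A')(T, u) = Mul(u, Add(T, u))
n = 16 (n = Mul(-2, Add(35, -43)) = Mul(-2, -8) = 16)
Function('K')(w, s) = Mul(s, w, Add(16, Mul(4, s))) (Function('K')(w, s) = Mul(Mul(w, s), Mul(4, Add(s, 4))) = Mul(Mul(s, w), Mul(4, Add(4, s))) = Mul(Mul(s, w), Add(16, Mul(4, s))) = Mul(s, w, Add(16, Mul(4, s))))
Mul(Add(6494, Function('K')(n, -146)), Pow(Add(-25833, 408), -1)) = Mul(Add(6494, Mul(4, -146, 16, Add(4, -146))), Pow(Add(-25833, 408), -1)) = Mul(Add(6494, Mul(4, -146, 16, -142)), Pow(-25425, -1)) = Mul(Add(6494, 1326848), Rational(-1, 25425)) = Mul(1333342, Rational(-1, 25425)) = Rational(-1333342, 25425)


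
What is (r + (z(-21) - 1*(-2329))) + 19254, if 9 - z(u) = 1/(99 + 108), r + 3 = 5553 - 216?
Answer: 5573681/207 ≈ 26926.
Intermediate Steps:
r = 5334 (r = -3 + (5553 - 216) = -3 + 5337 = 5334)
z(u) = 1862/207 (z(u) = 9 - 1/(99 + 108) = 9 - 1/207 = 1862/207)
(r + (z(-21) - 1*(-2329))) + 19254 = (5334 + (1862/207 - 1*(-2329))) + 19254 = (5334 + (1862/207 + 2329)) + 19254 = (5334 + 483965/207) + 19254 = 1588103/207 + 19254 = 5573681/207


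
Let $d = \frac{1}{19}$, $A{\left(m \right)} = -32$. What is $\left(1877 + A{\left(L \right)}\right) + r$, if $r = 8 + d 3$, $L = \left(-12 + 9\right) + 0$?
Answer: $\frac{35210}{19} \approx 1853.2$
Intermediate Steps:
$L = -3$ ($L = -3 + 0 = -3$)
$d = \frac{1}{19} \approx 0.052632$
$r = \frac{155}{19}$ ($r = 8 + \frac{1}{19} \cdot 3 = 8 + \frac{3}{19} = \frac{155}{19} \approx 8.1579$)
$\left(1877 + A{\left(L \right)}\right) + r = \left(1877 - 32\right) + \frac{155}{19} = 1845 + \frac{155}{19} = \frac{35210}{19}$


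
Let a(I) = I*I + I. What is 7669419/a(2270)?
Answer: 2556473/1718390 ≈ 1.4877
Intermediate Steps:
a(I) = I + I**2 (a(I) = I**2 + I = I + I**2)
7669419/a(2270) = 7669419/((2270*(1 + 2270))) = 7669419/((2270*2271)) = 7669419/5155170 = 7669419*(1/5155170) = 2556473/1718390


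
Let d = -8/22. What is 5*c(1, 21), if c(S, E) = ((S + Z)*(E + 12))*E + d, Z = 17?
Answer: 686050/11 ≈ 62368.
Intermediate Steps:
d = -4/11 (d = -8*1/22 = -4/11 ≈ -0.36364)
c(S, E) = -4/11 + E*(12 + E)*(17 + S) (c(S, E) = ((S + 17)*(E + 12))*E - 4/11 = ((17 + S)*(12 + E))*E - 4/11 = ((12 + E)*(17 + S))*E - 4/11 = E*(12 + E)*(17 + S) - 4/11 = -4/11 + E*(12 + E)*(17 + S))
5*c(1, 21) = 5*(-4/11 + 17*21² + 204*21 + 1*21² + 12*21*1) = 5*(-4/11 + 17*441 + 4284 + 1*441 + 252) = 5*(-4/11 + 7497 + 4284 + 441 + 252) = 5*(137210/11) = 686050/11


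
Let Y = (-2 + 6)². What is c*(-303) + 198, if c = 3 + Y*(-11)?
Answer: 52617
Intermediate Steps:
Y = 16 (Y = 4² = 16)
c = -173 (c = 3 + 16*(-11) = 3 - 176 = -173)
c*(-303) + 198 = -173*(-303) + 198 = 52419 + 198 = 52617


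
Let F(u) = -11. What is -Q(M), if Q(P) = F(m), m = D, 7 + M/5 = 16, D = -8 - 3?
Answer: 11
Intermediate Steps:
D = -11
M = 45 (M = -35 + 5*16 = -35 + 80 = 45)
m = -11
Q(P) = -11
-Q(M) = -1*(-11) = 11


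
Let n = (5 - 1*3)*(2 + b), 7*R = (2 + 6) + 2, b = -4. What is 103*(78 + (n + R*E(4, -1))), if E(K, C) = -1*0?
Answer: 7622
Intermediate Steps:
E(K, C) = 0
R = 10/7 (R = ((2 + 6) + 2)/7 = (8 + 2)/7 = (⅐)*10 = 10/7 ≈ 1.4286)
n = -4 (n = (5 - 1*3)*(2 - 4) = (5 - 3)*(-2) = 2*(-2) = -4)
103*(78 + (n + R*E(4, -1))) = 103*(78 + (-4 + (10/7)*0)) = 103*(78 + (-4 + 0)) = 103*(78 - 4) = 103*74 = 7622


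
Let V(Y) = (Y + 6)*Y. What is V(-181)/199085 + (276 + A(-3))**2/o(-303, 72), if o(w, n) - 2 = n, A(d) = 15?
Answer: 3372212167/2946458 ≈ 1144.5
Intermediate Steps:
V(Y) = Y*(6 + Y) (V(Y) = (6 + Y)*Y = Y*(6 + Y))
o(w, n) = 2 + n
V(-181)/199085 + (276 + A(-3))**2/o(-303, 72) = -181*(6 - 181)/199085 + (276 + 15)**2/(2 + 72) = -181*(-175)*(1/199085) + 291**2/74 = 31675*(1/199085) + 84681*(1/74) = 6335/39817 + 84681/74 = 3372212167/2946458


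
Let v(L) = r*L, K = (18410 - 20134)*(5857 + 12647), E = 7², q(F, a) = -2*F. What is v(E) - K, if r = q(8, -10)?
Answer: 31900112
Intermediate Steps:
r = -16 (r = -2*8 = -16)
E = 49
K = -31900896 (K = -1724*18504 = -31900896)
v(L) = -16*L
v(E) - K = -16*49 - 1*(-31900896) = -784 + 31900896 = 31900112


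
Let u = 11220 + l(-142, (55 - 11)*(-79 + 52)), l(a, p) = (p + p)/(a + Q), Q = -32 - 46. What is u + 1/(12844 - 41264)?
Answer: 63835867/5684 ≈ 11231.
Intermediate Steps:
Q = -78
l(a, p) = 2*p/(-78 + a) (l(a, p) = (p + p)/(a - 78) = (2*p)/(-78 + a) = 2*p/(-78 + a))
u = 56154/5 (u = 11220 + 2*((55 - 11)*(-79 + 52))/(-78 - 142) = 11220 + 2*(44*(-27))/(-220) = 11220 + 2*(-1188)*(-1/220) = 11220 + 54/5 = 56154/5 ≈ 11231.)
u + 1/(12844 - 41264) = 56154/5 + 1/(12844 - 41264) = 56154/5 + 1/(-28420) = 56154/5 - 1/28420 = 63835867/5684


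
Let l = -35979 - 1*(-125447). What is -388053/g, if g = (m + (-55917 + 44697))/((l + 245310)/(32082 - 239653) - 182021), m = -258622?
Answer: -14661657397007757/56011373782 ≈ -2.6176e+5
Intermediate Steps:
l = 89468 (l = -35979 + 125447 = 89468)
g = 56011373782/37782615769 (g = (-258622 + (-55917 + 44697))/((89468 + 245310)/(32082 - 239653) - 182021) = (-258622 - 11220)/(334778/(-207571) - 182021) = -269842/(334778*(-1/207571) - 182021) = -269842/(-334778/207571 - 182021) = -269842/(-37782615769/207571) = -269842*(-207571/37782615769) = 56011373782/37782615769 ≈ 1.4825)
-388053/g = -388053/56011373782/37782615769 = -388053*37782615769/56011373782 = -14661657397007757/56011373782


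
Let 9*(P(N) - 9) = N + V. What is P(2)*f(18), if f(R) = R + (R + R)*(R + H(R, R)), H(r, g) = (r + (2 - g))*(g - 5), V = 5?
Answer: 15664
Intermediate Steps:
P(N) = 86/9 + N/9 (P(N) = 9 + (N + 5)/9 = 9 + (5 + N)/9 = 9 + (5/9 + N/9) = 86/9 + N/9)
H(r, g) = (-5 + g)*(2 + r - g) (H(r, g) = (2 + r - g)*(-5 + g) = (-5 + g)*(2 + r - g))
f(R) = R + 2*R*(-10 + 3*R) (f(R) = R + (R + R)*(R + (-10 - R**2 - 5*R + 7*R + R*R)) = R + (2*R)*(R + (-10 - R**2 - 5*R + 7*R + R**2)) = R + (2*R)*(R + (-10 + 2*R)) = R + (2*R)*(-10 + 3*R) = R + 2*R*(-10 + 3*R))
P(2)*f(18) = (86/9 + (1/9)*2)*(18*(-19 + 6*18)) = (86/9 + 2/9)*(18*(-19 + 108)) = 88*(18*89)/9 = (88/9)*1602 = 15664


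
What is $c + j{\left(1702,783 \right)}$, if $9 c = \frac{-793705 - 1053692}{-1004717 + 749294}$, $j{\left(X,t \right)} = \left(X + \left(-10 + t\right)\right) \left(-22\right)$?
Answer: $- \frac{41722731251}{766269} \approx -54449.0$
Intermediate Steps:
$j{\left(X,t \right)} = 220 - 22 X - 22 t$ ($j{\left(X,t \right)} = \left(-10 + X + t\right) \left(-22\right) = 220 - 22 X - 22 t$)
$c = \frac{615799}{766269}$ ($c = \frac{\left(-793705 - 1053692\right) \frac{1}{-1004717 + 749294}}{9} = \frac{\left(-1847397\right) \frac{1}{-255423}}{9} = \frac{\left(-1847397\right) \left(- \frac{1}{255423}\right)}{9} = \frac{1}{9} \cdot \frac{615799}{85141} = \frac{615799}{766269} \approx 0.80363$)
$c + j{\left(1702,783 \right)} = \frac{615799}{766269} - 54450 = - \frac{41722731251}{766269}$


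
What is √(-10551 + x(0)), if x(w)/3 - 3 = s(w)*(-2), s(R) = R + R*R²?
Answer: I*√10542 ≈ 102.67*I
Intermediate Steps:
s(R) = R + R³
x(w) = 9 - 6*w - 6*w³ (x(w) = 9 + 3*((w + w³)*(-2)) = 9 + 3*(-2*w - 2*w³) = 9 + (-6*w - 6*w³) = 9 - 6*w - 6*w³)
√(-10551 + x(0)) = √(-10551 + (9 - 6*0 - 6*0³)) = √(-10551 + (9 + 0 - 6*0)) = √(-10551 + (9 + 0 + 0)) = √(-10551 + 9) = √(-10542) = I*√10542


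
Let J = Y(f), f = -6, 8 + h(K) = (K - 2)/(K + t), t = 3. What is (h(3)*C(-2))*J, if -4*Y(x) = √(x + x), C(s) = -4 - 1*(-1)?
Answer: -47*I*√3/4 ≈ -20.352*I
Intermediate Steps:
C(s) = -3 (C(s) = -4 + 1 = -3)
h(K) = -8 + (-2 + K)/(3 + K) (h(K) = -8 + (K - 2)/(K + 3) = -8 + (-2 + K)/(3 + K))
Y(x) = -√2*√x/4 (Y(x) = -√(x + x)/4 = -√2*√x/4)
J = -I*√3/2 (J = -√2*√(-6)/4 = -√2*I*√6/4 = -I*√3/2 ≈ -0.86602*I)
(h(3)*C(-2))*J = (((-26 - 7*3)/(3 + 3))*(-3))*(-I*√3/2) = (((-26 - 21)/6)*(-3))*(-I*√3/2) = (((⅙)*(-47))*(-3))*(-I*√3/2) = (-47/6*(-3))*(-I*√3/2) = 47*(-I*√3/2)/2 = -47*I*√3/4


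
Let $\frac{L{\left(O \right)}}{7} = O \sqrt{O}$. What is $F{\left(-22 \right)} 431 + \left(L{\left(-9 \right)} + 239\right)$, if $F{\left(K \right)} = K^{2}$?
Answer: $208843 - 189 i \approx 2.0884 \cdot 10^{5} - 189.0 i$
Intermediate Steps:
$L{\left(O \right)} = 7 O^{\frac{3}{2}}$ ($L{\left(O \right)} = 7 O \sqrt{O} = 7 O^{\frac{3}{2}}$)
$F{\left(-22 \right)} 431 + \left(L{\left(-9 \right)} + 239\right) = \left(-22\right)^{2} \cdot 431 + \left(7 \left(-9\right)^{\frac{3}{2}} + 239\right) = 484 \cdot 431 + \left(7 \left(- 27 i\right) + 239\right) = 208604 + \left(- 189 i + 239\right) = 208604 + \left(239 - 189 i\right) = 208843 - 189 i$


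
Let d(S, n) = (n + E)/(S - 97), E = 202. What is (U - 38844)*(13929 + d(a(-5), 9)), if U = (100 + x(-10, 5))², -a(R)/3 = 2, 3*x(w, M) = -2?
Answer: -374099864992/927 ≈ -4.0356e+8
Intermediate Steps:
x(w, M) = -⅔ (x(w, M) = (⅓)*(-2) = -⅔)
a(R) = -6 (a(R) = -3*2 = -6)
U = 88804/9 (U = (100 - ⅔)² = (298/3)² = 88804/9 ≈ 9867.1)
d(S, n) = (202 + n)/(-97 + S) (d(S, n) = (n + 202)/(S - 97) = (202 + n)/(-97 + S))
(U - 38844)*(13929 + d(a(-5), 9)) = (88804/9 - 38844)*(13929 + (202 + 9)/(-97 - 6)) = -260792*(13929 + 211/(-103))/9 = -260792*(13929 - 1/103*211)/9 = -260792*(13929 - 211/103)/9 = -260792/9*1434476/103 = -374099864992/927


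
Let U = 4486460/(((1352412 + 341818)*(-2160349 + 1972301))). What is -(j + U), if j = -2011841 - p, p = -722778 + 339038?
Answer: 25935369144323675/15929828152 ≈ 1.6281e+6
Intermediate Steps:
p = -383740
U = -224323/15929828152 (U = 4486460/((1694230*(-188048))) = 4486460/(-318596563040) = 4486460*(-1/318596563040) = -224323/15929828152 ≈ -1.4082e-5)
j = -1628101 (j = -2011841 - 1*(-383740) = -2011841 + 383740 = -1628101)
-(j + U) = -(-1628101 - 224323/15929828152) = -1*(-25935369144323675/15929828152) = 25935369144323675/15929828152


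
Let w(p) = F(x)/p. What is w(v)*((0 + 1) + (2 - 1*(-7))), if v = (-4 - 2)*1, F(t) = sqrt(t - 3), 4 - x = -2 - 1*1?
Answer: -10/3 ≈ -3.3333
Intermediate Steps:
x = 7 (x = 4 - (-2 - 1*1) = 4 - (-2 - 1) = 4 - 1*(-3) = 4 + 3 = 7)
F(t) = sqrt(-3 + t)
v = -6 (v = -6*1 = -6)
w(p) = 2/p (w(p) = sqrt(-3 + 7)/p = sqrt(4)/p = 2/p)
w(v)*((0 + 1) + (2 - 1*(-7))) = (2/(-6))*((0 + 1) + (2 - 1*(-7))) = (2*(-1/6))*(1 + (2 + 7)) = -(1 + 9)/3 = -1/3*10 = -10/3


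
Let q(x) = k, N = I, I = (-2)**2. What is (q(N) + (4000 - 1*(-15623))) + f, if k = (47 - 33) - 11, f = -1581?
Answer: 18045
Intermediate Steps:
k = 3 (k = 14 - 11 = 3)
I = 4
N = 4
q(x) = 3
(q(N) + (4000 - 1*(-15623))) + f = (3 + (4000 - 1*(-15623))) - 1581 = (3 + (4000 + 15623)) - 1581 = (3 + 19623) - 1581 = 19626 - 1581 = 18045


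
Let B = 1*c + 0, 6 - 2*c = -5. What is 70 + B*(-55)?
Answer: -465/2 ≈ -232.50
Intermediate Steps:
c = 11/2 (c = 3 - ½*(-5) = 3 + 5/2 = 11/2 ≈ 5.5000)
B = 11/2 (B = 1*(11/2) + 0 = 11/2 + 0 = 11/2 ≈ 5.5000)
70 + B*(-55) = 70 + (11/2)*(-55) = 70 - 605/2 = -465/2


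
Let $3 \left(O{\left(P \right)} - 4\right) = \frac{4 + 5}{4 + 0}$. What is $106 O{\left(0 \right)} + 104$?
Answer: $\frac{1215}{2} \approx 607.5$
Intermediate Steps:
$O{\left(P \right)} = \frac{19}{4}$ ($O{\left(P \right)} = 4 + \frac{\left(4 + 5\right) \frac{1}{4 + 0}}{3} = 4 + \frac{9 \cdot \frac{1}{4}}{3} = 4 + \frac{1}{3} \cdot \frac{9}{4} = 4 + \frac{3}{4} = \frac{19}{4}$)
$106 O{\left(0 \right)} + 104 = 106 \cdot \frac{19}{4} + 104 = \frac{1007}{2} + 104 = \frac{1215}{2}$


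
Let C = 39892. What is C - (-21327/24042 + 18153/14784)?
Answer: 787720488651/19746496 ≈ 39892.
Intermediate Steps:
C - (-21327/24042 + 18153/14784) = 39892 - (-21327/24042 + 18153/14784) = 39892 - (-21327*1/24042 + 18153*(1/14784)) = 39892 - (-7109/8014 + 6051/4928) = 39892 - 1*6729781/19746496 = 39892 - 6729781/19746496 = 787720488651/19746496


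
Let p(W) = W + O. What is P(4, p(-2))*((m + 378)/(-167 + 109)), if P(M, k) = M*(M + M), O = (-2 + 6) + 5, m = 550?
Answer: -512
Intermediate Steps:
O = 9 (O = 4 + 5 = 9)
p(W) = 9 + W (p(W) = W + 9 = 9 + W)
P(M, k) = 2*M² (P(M, k) = M*(2*M) = 2*M²)
P(4, p(-2))*((m + 378)/(-167 + 109)) = (2*4²)*((550 + 378)/(-167 + 109)) = (2*16)*(928/(-58)) = 32*(928*(-1/58)) = 32*(-16) = -512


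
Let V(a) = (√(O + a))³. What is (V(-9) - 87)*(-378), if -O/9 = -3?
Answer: 32886 - 20412*√2 ≈ 4019.1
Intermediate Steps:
O = 27 (O = -9*(-3) = 27)
V(a) = (27 + a)^(3/2) (V(a) = (√(27 + a))³ = (27 + a)^(3/2))
(V(-9) - 87)*(-378) = ((27 - 9)^(3/2) - 87)*(-378) = (18^(3/2) - 87)*(-378) = (54*√2 - 87)*(-378) = (-87 + 54*√2)*(-378) = 32886 - 20412*√2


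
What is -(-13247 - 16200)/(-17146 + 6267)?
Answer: -2677/989 ≈ -2.7068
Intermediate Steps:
-(-13247 - 16200)/(-17146 + 6267) = -(-29447)/(-10879) = -(-29447)*(-1)/10879 = -1*2677/989 = -2677/989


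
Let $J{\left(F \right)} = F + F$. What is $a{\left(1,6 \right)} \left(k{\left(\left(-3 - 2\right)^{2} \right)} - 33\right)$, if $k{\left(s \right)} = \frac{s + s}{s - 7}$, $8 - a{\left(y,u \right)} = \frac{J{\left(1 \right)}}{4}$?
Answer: $- \frac{680}{3} \approx -226.67$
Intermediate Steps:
$J{\left(F \right)} = 2 F$
$a{\left(y,u \right)} = \frac{15}{2}$ ($a{\left(y,u \right)} = 8 - \frac{2 \cdot 1}{4} = 8 - 2 \cdot \frac{1}{4} = 8 - \frac{1}{2} = \frac{15}{2}$)
$k{\left(s \right)} = \frac{2 s}{-7 + s}$
$a{\left(1,6 \right)} \left(k{\left(\left(-3 - 2\right)^{2} \right)} - 33\right) = \frac{15 \left(\frac{2 \left(-3 - 2\right)^{2}}{-7 + \left(-3 - 2\right)^{2}} - 33\right)}{2} = \frac{15 \left(\frac{2 \left(-5\right)^{2}}{-7 + \left(-5\right)^{2}} - 33\right)}{2} = \frac{15 \left(2 \cdot 25 \frac{1}{-7 + 25} - 33\right)}{2} = \frac{15 \left(2 \cdot 25 \cdot \frac{1}{18} - 33\right)}{2} = \frac{15 \left(\frac{25}{9} - 33\right)}{2} = \frac{15}{2} \left(- \frac{272}{9}\right) = - \frac{680}{3}$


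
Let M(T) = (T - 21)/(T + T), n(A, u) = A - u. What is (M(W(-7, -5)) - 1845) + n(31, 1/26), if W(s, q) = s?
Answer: -47113/26 ≈ -1812.0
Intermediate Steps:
M(T) = (-21 + T)/(2*T) (M(T) = (-21 + T)/((2*T)) = (-21 + T)*(1/(2*T)) = (-21 + T)/(2*T))
(M(W(-7, -5)) - 1845) + n(31, 1/26) = ((1/2)*(-21 - 7)/(-7) - 1845) + (31 - 1/26) = ((1/2)*(-1/7)*(-28) - 1845) + (31 - 1*1/26) = (2 - 1845) + (31 - 1/26) = -1843 + 805/26 = -47113/26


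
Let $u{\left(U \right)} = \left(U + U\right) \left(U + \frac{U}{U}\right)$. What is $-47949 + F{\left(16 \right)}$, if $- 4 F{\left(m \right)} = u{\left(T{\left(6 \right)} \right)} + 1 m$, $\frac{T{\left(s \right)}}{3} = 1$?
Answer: $-47959$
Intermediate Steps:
$T{\left(s \right)} = 3$ ($T{\left(s \right)} = 3 \cdot 1 = 3$)
$u{\left(U \right)} = 2 U \left(1 + U\right)$ ($u{\left(U \right)} = 2 U \left(U + 1\right) = 2 U \left(1 + U\right)$)
$F{\left(m \right)} = -6 - \frac{m}{4}$ ($F{\left(m \right)} = - \frac{2 \cdot 3 \left(1 + 3\right) + 1 m}{4} = - \frac{2 \cdot 3 \cdot 4 + m}{4} = - \frac{24 + m}{4} = -6 - \frac{m}{4}$)
$-47949 + F{\left(16 \right)} = -47949 - 10 = -47959$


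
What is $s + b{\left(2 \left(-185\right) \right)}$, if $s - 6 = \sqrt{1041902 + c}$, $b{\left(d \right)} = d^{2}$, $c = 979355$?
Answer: $136906 + \sqrt{2021257} \approx 1.3833 \cdot 10^{5}$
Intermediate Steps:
$s = 6 + \sqrt{2021257}$ ($s = 6 + \sqrt{1041902 + 979355} = 6 + \sqrt{2021257} \approx 1427.7$)
$s + b{\left(2 \left(-185\right) \right)} = \left(6 + \sqrt{2021257}\right) + \left(2 \left(-185\right)\right)^{2} = \left(6 + \sqrt{2021257}\right) + \left(-370\right)^{2} = \left(6 + \sqrt{2021257}\right) + 136900 = 136906 + \sqrt{2021257}$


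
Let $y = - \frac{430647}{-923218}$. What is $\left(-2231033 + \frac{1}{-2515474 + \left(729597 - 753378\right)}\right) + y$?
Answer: $- \frac{5230178161212110703}{2344285922590} \approx -2.231 \cdot 10^{6}$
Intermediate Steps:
$y = \frac{430647}{923218}$ ($y = \left(-430647\right) \left(- \frac{1}{923218}\right) = \frac{430647}{923218} \approx 0.46646$)
$\left(-2231033 + \frac{1}{-2515474 + \left(729597 - 753378\right)}\right) + y = \left(-2231033 + \frac{1}{-2515474 + \left(729597 - 753378\right)}\right) + \frac{430647}{923218} = \left(-2231033 + \frac{1}{-2515474 - 23781}\right) + \frac{430647}{923218} = \left(-2231033 + \frac{1}{-2539255}\right) + \frac{430647}{923218} = \left(-2231033 - \frac{1}{2539255}\right) + \frac{430647}{923218} = - \frac{5665161700416}{2539255} + \frac{430647}{923218} = - \frac{5230178161212110703}{2344285922590}$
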